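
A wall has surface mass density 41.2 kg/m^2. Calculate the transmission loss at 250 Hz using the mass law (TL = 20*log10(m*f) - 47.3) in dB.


Given values:
  m = 41.2 kg/m^2, f = 250 Hz
Formula: TL = 20 * log10(m * f) - 47.3
Compute m * f = 41.2 * 250 = 10300.0
Compute log10(10300.0) = 4.012837
Compute 20 * 4.012837 = 80.2567
TL = 80.2567 - 47.3 = 32.96

32.96 dB


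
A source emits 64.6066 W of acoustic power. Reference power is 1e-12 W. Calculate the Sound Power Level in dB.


Given values:
  W = 64.6066 W
  W_ref = 1e-12 W
Formula: SWL = 10 * log10(W / W_ref)
Compute ratio: W / W_ref = 64606600000000
Compute log10: log10(64606600000000) = 13.810277
Multiply: SWL = 10 * 13.810277 = 138.1

138.1 dB


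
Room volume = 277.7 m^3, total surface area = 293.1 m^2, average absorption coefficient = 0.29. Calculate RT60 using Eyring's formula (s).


Given values:
  V = 277.7 m^3, S = 293.1 m^2, alpha = 0.29
Formula: RT60 = 0.161 * V / (-S * ln(1 - alpha))
Compute ln(1 - 0.29) = ln(0.71) = -0.34249
Denominator: -293.1 * -0.34249 = 100.3838
Numerator: 0.161 * 277.7 = 44.7097
RT60 = 44.7097 / 100.3838 = 0.445

0.445 s


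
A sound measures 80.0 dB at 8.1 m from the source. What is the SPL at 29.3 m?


Given values:
  SPL1 = 80.0 dB, r1 = 8.1 m, r2 = 29.3 m
Formula: SPL2 = SPL1 - 20 * log10(r2 / r1)
Compute ratio: r2 / r1 = 29.3 / 8.1 = 3.6173
Compute log10: log10(3.6173) = 0.558385
Compute drop: 20 * 0.558385 = 11.1677
SPL2 = 80.0 - 11.1677 = 68.83

68.83 dB


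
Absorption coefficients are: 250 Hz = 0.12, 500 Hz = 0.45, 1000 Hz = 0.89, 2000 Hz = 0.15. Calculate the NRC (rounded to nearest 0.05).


Given values:
  a_250 = 0.12, a_500 = 0.45
  a_1000 = 0.89, a_2000 = 0.15
Formula: NRC = (a250 + a500 + a1000 + a2000) / 4
Sum = 0.12 + 0.45 + 0.89 + 0.15 = 1.61
NRC = 1.61 / 4 = 0.4025
Rounded to nearest 0.05: 0.4

0.4


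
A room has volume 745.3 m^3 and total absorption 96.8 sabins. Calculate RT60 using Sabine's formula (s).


Given values:
  V = 745.3 m^3
  A = 96.8 sabins
Formula: RT60 = 0.161 * V / A
Numerator: 0.161 * 745.3 = 119.9933
RT60 = 119.9933 / 96.8 = 1.24

1.24 s


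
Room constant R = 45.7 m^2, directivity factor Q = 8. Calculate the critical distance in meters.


Given values:
  R = 45.7 m^2, Q = 8
Formula: d_c = 0.141 * sqrt(Q * R)
Compute Q * R = 8 * 45.7 = 365.6
Compute sqrt(365.6) = 19.1207
d_c = 0.141 * 19.1207 = 2.696

2.696 m


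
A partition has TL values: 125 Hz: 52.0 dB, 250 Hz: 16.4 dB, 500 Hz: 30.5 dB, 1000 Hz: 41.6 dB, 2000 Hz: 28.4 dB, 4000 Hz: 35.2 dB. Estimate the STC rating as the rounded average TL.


Given TL values at each frequency:
  125 Hz: 52.0 dB
  250 Hz: 16.4 dB
  500 Hz: 30.5 dB
  1000 Hz: 41.6 dB
  2000 Hz: 28.4 dB
  4000 Hz: 35.2 dB
Formula: STC ~ round(average of TL values)
Sum = 52.0 + 16.4 + 30.5 + 41.6 + 28.4 + 35.2 = 204.1
Average = 204.1 / 6 = 34.02
Rounded: 34

34


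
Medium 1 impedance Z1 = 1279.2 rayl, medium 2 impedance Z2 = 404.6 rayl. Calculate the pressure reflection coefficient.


Given values:
  Z1 = 1279.2 rayl, Z2 = 404.6 rayl
Formula: R = (Z2 - Z1) / (Z2 + Z1)
Numerator: Z2 - Z1 = 404.6 - 1279.2 = -874.6
Denominator: Z2 + Z1 = 404.6 + 1279.2 = 1683.8
R = -874.6 / 1683.8 = -0.5194

-0.5194


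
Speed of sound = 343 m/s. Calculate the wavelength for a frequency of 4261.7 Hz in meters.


Given values:
  c = 343 m/s, f = 4261.7 Hz
Formula: lambda = c / f
lambda = 343 / 4261.7
lambda = 0.0805

0.0805 m


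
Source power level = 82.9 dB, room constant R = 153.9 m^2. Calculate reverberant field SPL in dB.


Given values:
  Lw = 82.9 dB, R = 153.9 m^2
Formula: SPL = Lw + 10 * log10(4 / R)
Compute 4 / R = 4 / 153.9 = 0.025991
Compute 10 * log10(0.025991) = -15.8518
SPL = 82.9 + (-15.8518) = 67.05

67.05 dB


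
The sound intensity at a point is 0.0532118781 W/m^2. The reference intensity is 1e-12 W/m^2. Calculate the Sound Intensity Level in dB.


Given values:
  I = 0.0532118781 W/m^2
  I_ref = 1e-12 W/m^2
Formula: SIL = 10 * log10(I / I_ref)
Compute ratio: I / I_ref = 53211878100
Compute log10: log10(53211878100) = 10.726009
Multiply: SIL = 10 * 10.726009 = 107.26

107.26 dB


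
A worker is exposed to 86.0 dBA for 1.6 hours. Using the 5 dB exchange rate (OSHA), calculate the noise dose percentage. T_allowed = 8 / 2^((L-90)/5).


Given values:
  L = 86.0 dBA, T = 1.6 hours
Formula: T_allowed = 8 / 2^((L - 90) / 5)
Compute exponent: (86.0 - 90) / 5 = -0.8
Compute 2^(-0.8) = 0.574349
T_allowed = 8 / 0.574349 = 13.928813 hours
Dose = (T / T_allowed) * 100
Dose = (1.6 / 13.928813) * 100 = 11.49

11.49 %


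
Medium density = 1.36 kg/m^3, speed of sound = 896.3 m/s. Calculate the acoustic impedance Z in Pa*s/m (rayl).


Given values:
  rho = 1.36 kg/m^3
  c = 896.3 m/s
Formula: Z = rho * c
Z = 1.36 * 896.3
Z = 1218.97

1218.97 rayl


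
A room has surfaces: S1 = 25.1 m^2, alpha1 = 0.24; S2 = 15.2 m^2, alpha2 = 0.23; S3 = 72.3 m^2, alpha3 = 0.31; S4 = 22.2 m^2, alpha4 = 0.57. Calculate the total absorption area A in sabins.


Given surfaces:
  Surface 1: 25.1 * 0.24 = 6.024
  Surface 2: 15.2 * 0.23 = 3.496
  Surface 3: 72.3 * 0.31 = 22.413
  Surface 4: 22.2 * 0.57 = 12.654
Formula: A = sum(Si * alpha_i)
A = 6.024 + 3.496 + 22.413 + 12.654
A = 44.59

44.59 sabins


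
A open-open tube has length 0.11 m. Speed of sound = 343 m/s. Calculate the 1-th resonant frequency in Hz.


Given values:
  Tube type: open-open, L = 0.11 m, c = 343 m/s, n = 1
Formula: f_n = n * c / (2 * L)
Compute 2 * L = 2 * 0.11 = 0.22
f = 1 * 343 / 0.22
f = 1559.09

1559.09 Hz


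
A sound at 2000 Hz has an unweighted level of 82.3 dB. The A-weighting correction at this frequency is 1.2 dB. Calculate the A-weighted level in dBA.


Given values:
  SPL = 82.3 dB
  A-weighting at 2000 Hz = 1.2 dB
Formula: L_A = SPL + A_weight
L_A = 82.3 + (1.2)
L_A = 83.5

83.5 dBA


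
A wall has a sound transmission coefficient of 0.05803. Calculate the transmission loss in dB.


Given values:
  tau = 0.05803
Formula: TL = 10 * log10(1 / tau)
Compute 1 / tau = 1 / 0.05803 = 17.2325
Compute log10(17.2325) = 1.236348
TL = 10 * 1.236348 = 12.36

12.36 dB


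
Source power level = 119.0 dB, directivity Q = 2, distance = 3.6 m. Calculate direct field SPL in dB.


Given values:
  Lw = 119.0 dB, Q = 2, r = 3.6 m
Formula: SPL = Lw + 10 * log10(Q / (4 * pi * r^2))
Compute 4 * pi * r^2 = 4 * pi * 3.6^2 = 162.8602
Compute Q / denom = 2 / 162.8602 = 0.01228047
Compute 10 * log10(0.01228047) = -19.1079
SPL = 119.0 + (-19.1079) = 99.89

99.89 dB


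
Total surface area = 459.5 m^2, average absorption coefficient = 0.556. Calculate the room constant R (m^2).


Given values:
  S = 459.5 m^2, alpha = 0.556
Formula: R = S * alpha / (1 - alpha)
Numerator: 459.5 * 0.556 = 255.482
Denominator: 1 - 0.556 = 0.444
R = 255.482 / 0.444 = 575.41

575.41 m^2


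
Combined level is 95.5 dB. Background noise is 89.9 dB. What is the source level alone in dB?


Given values:
  L_total = 95.5 dB, L_bg = 89.9 dB
Formula: L_source = 10 * log10(10^(L_total/10) - 10^(L_bg/10))
Convert to linear:
  10^(95.5/10) = 3548133892.3358
  10^(89.9/10) = 977237220.9558
Difference: 3548133892.3358 - 977237220.9558 = 2570896671.38
L_source = 10 * log10(2570896671.38) = 94.1

94.1 dB


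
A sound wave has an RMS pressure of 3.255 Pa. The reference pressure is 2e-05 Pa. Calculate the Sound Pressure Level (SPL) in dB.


Given values:
  p = 3.255 Pa
  p_ref = 2e-05 Pa
Formula: SPL = 20 * log10(p / p_ref)
Compute ratio: p / p_ref = 3.255 / 2e-05 = 162750
Compute log10: log10(162750) = 5.211521
Multiply: SPL = 20 * 5.211521 = 104.23

104.23 dB


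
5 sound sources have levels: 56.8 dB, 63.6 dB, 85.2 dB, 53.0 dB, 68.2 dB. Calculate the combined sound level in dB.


Formula: L_total = 10 * log10( sum(10^(Li/10)) )
  Source 1: 10^(56.8/10) = 478630.0923
  Source 2: 10^(63.6/10) = 2290867.6528
  Source 3: 10^(85.2/10) = 331131121.4826
  Source 4: 10^(53.0/10) = 199526.2315
  Source 5: 10^(68.2/10) = 6606934.4801
Sum of linear values = 340707079.9393
L_total = 10 * log10(340707079.9393) = 85.32

85.32 dB


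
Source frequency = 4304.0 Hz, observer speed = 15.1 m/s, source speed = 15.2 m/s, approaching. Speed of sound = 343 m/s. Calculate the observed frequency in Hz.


Given values:
  f_s = 4304.0 Hz, v_o = 15.1 m/s, v_s = 15.2 m/s
  Direction: approaching
Formula: f_o = f_s * (c + v_o) / (c - v_s)
Numerator: c + v_o = 343 + 15.1 = 358.1
Denominator: c - v_s = 343 - 15.2 = 327.8
f_o = 4304.0 * 358.1 / 327.8 = 4701.84

4701.84 Hz


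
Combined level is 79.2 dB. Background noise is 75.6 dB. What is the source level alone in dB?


Given values:
  L_total = 79.2 dB, L_bg = 75.6 dB
Formula: L_source = 10 * log10(10^(L_total/10) - 10^(L_bg/10))
Convert to linear:
  10^(79.2/10) = 83176377.1103
  10^(75.6/10) = 36307805.477
Difference: 83176377.1103 - 36307805.477 = 46868571.6333
L_source = 10 * log10(46868571.6333) = 76.71

76.71 dB


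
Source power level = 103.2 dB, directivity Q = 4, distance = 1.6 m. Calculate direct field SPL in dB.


Given values:
  Lw = 103.2 dB, Q = 4, r = 1.6 m
Formula: SPL = Lw + 10 * log10(Q / (4 * pi * r^2))
Compute 4 * pi * r^2 = 4 * pi * 1.6^2 = 32.1699
Compute Q / denom = 4 / 32.1699 = 0.12433983
Compute 10 * log10(0.12433983) = -9.0539
SPL = 103.2 + (-9.0539) = 94.15

94.15 dB


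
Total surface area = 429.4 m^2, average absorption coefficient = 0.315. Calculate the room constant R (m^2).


Given values:
  S = 429.4 m^2, alpha = 0.315
Formula: R = S * alpha / (1 - alpha)
Numerator: 429.4 * 0.315 = 135.261
Denominator: 1 - 0.315 = 0.685
R = 135.261 / 0.685 = 197.46

197.46 m^2


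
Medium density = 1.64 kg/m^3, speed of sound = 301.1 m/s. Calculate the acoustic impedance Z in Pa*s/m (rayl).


Given values:
  rho = 1.64 kg/m^3
  c = 301.1 m/s
Formula: Z = rho * c
Z = 1.64 * 301.1
Z = 493.8

493.8 rayl


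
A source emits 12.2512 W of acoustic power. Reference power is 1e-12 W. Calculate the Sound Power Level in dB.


Given values:
  W = 12.2512 W
  W_ref = 1e-12 W
Formula: SWL = 10 * log10(W / W_ref)
Compute ratio: W / W_ref = 12251200000000
Compute log10: log10(12251200000000) = 13.088179
Multiply: SWL = 10 * 13.088179 = 130.88

130.88 dB


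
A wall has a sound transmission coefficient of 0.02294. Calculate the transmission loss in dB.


Given values:
  tau = 0.02294
Formula: TL = 10 * log10(1 / tau)
Compute 1 / tau = 1 / 0.02294 = 43.592
Compute log10(43.592) = 1.639407
TL = 10 * 1.639407 = 16.39

16.39 dB


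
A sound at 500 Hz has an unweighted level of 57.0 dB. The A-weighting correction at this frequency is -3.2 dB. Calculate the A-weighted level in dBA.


Given values:
  SPL = 57.0 dB
  A-weighting at 500 Hz = -3.2 dB
Formula: L_A = SPL + A_weight
L_A = 57.0 + (-3.2)
L_A = 53.8

53.8 dBA


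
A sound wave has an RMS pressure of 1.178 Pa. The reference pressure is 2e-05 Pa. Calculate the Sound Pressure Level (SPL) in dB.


Given values:
  p = 1.178 Pa
  p_ref = 2e-05 Pa
Formula: SPL = 20 * log10(p / p_ref)
Compute ratio: p / p_ref = 1.178 / 2e-05 = 58900
Compute log10: log10(58900) = 4.770115
Multiply: SPL = 20 * 4.770115 = 95.4

95.4 dB


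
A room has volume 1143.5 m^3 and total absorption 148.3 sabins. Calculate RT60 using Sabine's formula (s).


Given values:
  V = 1143.5 m^3
  A = 148.3 sabins
Formula: RT60 = 0.161 * V / A
Numerator: 0.161 * 1143.5 = 184.1035
RT60 = 184.1035 / 148.3 = 1.241

1.241 s


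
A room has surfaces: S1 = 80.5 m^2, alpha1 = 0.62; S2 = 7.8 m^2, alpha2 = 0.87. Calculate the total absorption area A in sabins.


Given surfaces:
  Surface 1: 80.5 * 0.62 = 49.91
  Surface 2: 7.8 * 0.87 = 6.786
Formula: A = sum(Si * alpha_i)
A = 49.91 + 6.786
A = 56.7

56.7 sabins


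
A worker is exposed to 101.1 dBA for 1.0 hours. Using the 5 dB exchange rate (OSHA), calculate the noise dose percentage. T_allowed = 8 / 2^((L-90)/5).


Given values:
  L = 101.1 dBA, T = 1.0 hours
Formula: T_allowed = 8 / 2^((L - 90) / 5)
Compute exponent: (101.1 - 90) / 5 = 2.22
Compute 2^(2.22) = 4.658934
T_allowed = 8 / 4.658934 = 1.717131 hours
Dose = (T / T_allowed) * 100
Dose = (1.0 / 1.717131) * 100 = 58.24

58.24 %


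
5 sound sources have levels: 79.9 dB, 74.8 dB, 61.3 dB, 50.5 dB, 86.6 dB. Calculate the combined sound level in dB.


Formula: L_total = 10 * log10( sum(10^(Li/10)) )
  Source 1: 10^(79.9/10) = 97723722.0956
  Source 2: 10^(74.8/10) = 30199517.204
  Source 3: 10^(61.3/10) = 1348962.8826
  Source 4: 10^(50.5/10) = 112201.8454
  Source 5: 10^(86.6/10) = 457088189.6149
Sum of linear values = 586472593.6425
L_total = 10 * log10(586472593.6425) = 87.68

87.68 dB


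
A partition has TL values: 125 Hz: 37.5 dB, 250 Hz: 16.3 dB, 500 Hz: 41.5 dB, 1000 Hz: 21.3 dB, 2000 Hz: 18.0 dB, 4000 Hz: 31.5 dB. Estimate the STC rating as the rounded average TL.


Given TL values at each frequency:
  125 Hz: 37.5 dB
  250 Hz: 16.3 dB
  500 Hz: 41.5 dB
  1000 Hz: 21.3 dB
  2000 Hz: 18.0 dB
  4000 Hz: 31.5 dB
Formula: STC ~ round(average of TL values)
Sum = 37.5 + 16.3 + 41.5 + 21.3 + 18.0 + 31.5 = 166.1
Average = 166.1 / 6 = 27.68
Rounded: 28

28


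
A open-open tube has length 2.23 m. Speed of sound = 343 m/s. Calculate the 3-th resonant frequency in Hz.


Given values:
  Tube type: open-open, L = 2.23 m, c = 343 m/s, n = 3
Formula: f_n = n * c / (2 * L)
Compute 2 * L = 2 * 2.23 = 4.46
f = 3 * 343 / 4.46
f = 230.72

230.72 Hz


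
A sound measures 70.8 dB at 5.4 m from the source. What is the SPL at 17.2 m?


Given values:
  SPL1 = 70.8 dB, r1 = 5.4 m, r2 = 17.2 m
Formula: SPL2 = SPL1 - 20 * log10(r2 / r1)
Compute ratio: r2 / r1 = 17.2 / 5.4 = 3.1852
Compute log10: log10(3.1852) = 0.503137
Compute drop: 20 * 0.503137 = 10.0627
SPL2 = 70.8 - 10.0627 = 60.74

60.74 dB


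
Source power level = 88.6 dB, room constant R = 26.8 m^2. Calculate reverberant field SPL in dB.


Given values:
  Lw = 88.6 dB, R = 26.8 m^2
Formula: SPL = Lw + 10 * log10(4 / R)
Compute 4 / R = 4 / 26.8 = 0.149254
Compute 10 * log10(0.149254) = -8.2607
SPL = 88.6 + (-8.2607) = 80.34

80.34 dB


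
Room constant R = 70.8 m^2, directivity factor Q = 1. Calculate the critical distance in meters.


Given values:
  R = 70.8 m^2, Q = 1
Formula: d_c = 0.141 * sqrt(Q * R)
Compute Q * R = 1 * 70.8 = 70.8
Compute sqrt(70.8) = 8.4143
d_c = 0.141 * 8.4143 = 1.186

1.186 m


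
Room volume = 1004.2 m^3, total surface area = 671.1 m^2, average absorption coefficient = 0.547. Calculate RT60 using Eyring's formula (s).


Given values:
  V = 1004.2 m^3, S = 671.1 m^2, alpha = 0.547
Formula: RT60 = 0.161 * V / (-S * ln(1 - alpha))
Compute ln(1 - 0.547) = ln(0.453) = -0.791863
Denominator: -671.1 * -0.791863 = 531.4193
Numerator: 0.161 * 1004.2 = 161.6762
RT60 = 161.6762 / 531.4193 = 0.304

0.304 s


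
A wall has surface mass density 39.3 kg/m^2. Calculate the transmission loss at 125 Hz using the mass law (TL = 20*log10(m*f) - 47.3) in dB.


Given values:
  m = 39.3 kg/m^2, f = 125 Hz
Formula: TL = 20 * log10(m * f) - 47.3
Compute m * f = 39.3 * 125 = 4912.5
Compute log10(4912.5) = 3.691303
Compute 20 * 3.691303 = 73.8261
TL = 73.8261 - 47.3 = 26.53

26.53 dB


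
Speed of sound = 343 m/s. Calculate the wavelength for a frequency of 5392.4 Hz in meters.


Given values:
  c = 343 m/s, f = 5392.4 Hz
Formula: lambda = c / f
lambda = 343 / 5392.4
lambda = 0.0636

0.0636 m


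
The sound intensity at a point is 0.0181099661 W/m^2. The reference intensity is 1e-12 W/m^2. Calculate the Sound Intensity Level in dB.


Given values:
  I = 0.0181099661 W/m^2
  I_ref = 1e-12 W/m^2
Formula: SIL = 10 * log10(I / I_ref)
Compute ratio: I / I_ref = 18109966100
Compute log10: log10(18109966100) = 10.257918
Multiply: SIL = 10 * 10.257918 = 102.58

102.58 dB


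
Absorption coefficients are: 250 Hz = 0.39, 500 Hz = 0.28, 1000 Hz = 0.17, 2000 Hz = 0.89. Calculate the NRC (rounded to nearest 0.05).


Given values:
  a_250 = 0.39, a_500 = 0.28
  a_1000 = 0.17, a_2000 = 0.89
Formula: NRC = (a250 + a500 + a1000 + a2000) / 4
Sum = 0.39 + 0.28 + 0.17 + 0.89 = 1.73
NRC = 1.73 / 4 = 0.4325
Rounded to nearest 0.05: 0.45

0.45


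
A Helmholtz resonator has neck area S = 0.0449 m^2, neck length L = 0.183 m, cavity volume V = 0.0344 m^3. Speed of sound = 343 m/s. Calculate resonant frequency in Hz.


Given values:
  S = 0.0449 m^2, L = 0.183 m, V = 0.0344 m^3, c = 343 m/s
Formula: f = (c / (2*pi)) * sqrt(S / (V * L))
Compute V * L = 0.0344 * 0.183 = 0.0062952
Compute S / (V * L) = 0.0449 / 0.0062952 = 7.1324
Compute sqrt(7.1324) = 2.670655
Compute c / (2*pi) = 343 / 6.283185 = 54.590148
f = 54.590148 * 2.670655 = 145.79

145.79 Hz


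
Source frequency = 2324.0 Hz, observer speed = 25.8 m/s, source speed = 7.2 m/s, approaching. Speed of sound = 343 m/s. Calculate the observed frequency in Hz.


Given values:
  f_s = 2324.0 Hz, v_o = 25.8 m/s, v_s = 7.2 m/s
  Direction: approaching
Formula: f_o = f_s * (c + v_o) / (c - v_s)
Numerator: c + v_o = 343 + 25.8 = 368.8
Denominator: c - v_s = 343 - 7.2 = 335.8
f_o = 2324.0 * 368.8 / 335.8 = 2552.39

2552.39 Hz


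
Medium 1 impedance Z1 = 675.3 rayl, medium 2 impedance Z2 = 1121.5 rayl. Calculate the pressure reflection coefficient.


Given values:
  Z1 = 675.3 rayl, Z2 = 1121.5 rayl
Formula: R = (Z2 - Z1) / (Z2 + Z1)
Numerator: Z2 - Z1 = 1121.5 - 675.3 = 446.2
Denominator: Z2 + Z1 = 1121.5 + 675.3 = 1796.8
R = 446.2 / 1796.8 = 0.2483

0.2483


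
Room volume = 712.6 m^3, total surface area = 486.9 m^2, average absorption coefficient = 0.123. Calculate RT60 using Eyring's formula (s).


Given values:
  V = 712.6 m^3, S = 486.9 m^2, alpha = 0.123
Formula: RT60 = 0.161 * V / (-S * ln(1 - alpha))
Compute ln(1 - 0.123) = ln(0.877) = -0.131248
Denominator: -486.9 * -0.131248 = 63.9047
Numerator: 0.161 * 712.6 = 114.7286
RT60 = 114.7286 / 63.9047 = 1.795

1.795 s


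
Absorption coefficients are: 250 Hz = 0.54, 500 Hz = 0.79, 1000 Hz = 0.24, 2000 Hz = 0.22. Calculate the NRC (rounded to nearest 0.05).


Given values:
  a_250 = 0.54, a_500 = 0.79
  a_1000 = 0.24, a_2000 = 0.22
Formula: NRC = (a250 + a500 + a1000 + a2000) / 4
Sum = 0.54 + 0.79 + 0.24 + 0.22 = 1.79
NRC = 1.79 / 4 = 0.4475
Rounded to nearest 0.05: 0.45

0.45


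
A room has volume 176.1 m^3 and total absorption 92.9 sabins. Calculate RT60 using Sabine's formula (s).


Given values:
  V = 176.1 m^3
  A = 92.9 sabins
Formula: RT60 = 0.161 * V / A
Numerator: 0.161 * 176.1 = 28.3521
RT60 = 28.3521 / 92.9 = 0.305

0.305 s


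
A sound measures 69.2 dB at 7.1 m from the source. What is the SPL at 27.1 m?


Given values:
  SPL1 = 69.2 dB, r1 = 7.1 m, r2 = 27.1 m
Formula: SPL2 = SPL1 - 20 * log10(r2 / r1)
Compute ratio: r2 / r1 = 27.1 / 7.1 = 3.8169
Compute log10: log10(3.8169) = 0.581711
Compute drop: 20 * 0.581711 = 11.6342
SPL2 = 69.2 - 11.6342 = 57.57

57.57 dB


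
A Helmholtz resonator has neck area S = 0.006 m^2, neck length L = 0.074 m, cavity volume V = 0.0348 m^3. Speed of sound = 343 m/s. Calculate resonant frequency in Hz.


Given values:
  S = 0.006 m^2, L = 0.074 m, V = 0.0348 m^3, c = 343 m/s
Formula: f = (c / (2*pi)) * sqrt(S / (V * L))
Compute V * L = 0.0348 * 0.074 = 0.0025752
Compute S / (V * L) = 0.006 / 0.0025752 = 2.3299
Compute sqrt(2.3299) = 1.526401
Compute c / (2*pi) = 343 / 6.283185 = 54.590148
f = 54.590148 * 1.526401 = 83.33

83.33 Hz


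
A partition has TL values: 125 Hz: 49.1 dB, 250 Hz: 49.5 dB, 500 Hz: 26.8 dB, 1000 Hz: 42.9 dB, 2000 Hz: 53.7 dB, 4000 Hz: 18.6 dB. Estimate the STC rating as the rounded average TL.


Given TL values at each frequency:
  125 Hz: 49.1 dB
  250 Hz: 49.5 dB
  500 Hz: 26.8 dB
  1000 Hz: 42.9 dB
  2000 Hz: 53.7 dB
  4000 Hz: 18.6 dB
Formula: STC ~ round(average of TL values)
Sum = 49.1 + 49.5 + 26.8 + 42.9 + 53.7 + 18.6 = 240.6
Average = 240.6 / 6 = 40.1
Rounded: 40

40


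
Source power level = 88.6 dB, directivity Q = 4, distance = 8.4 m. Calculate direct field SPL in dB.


Given values:
  Lw = 88.6 dB, Q = 4, r = 8.4 m
Formula: SPL = Lw + 10 * log10(Q / (4 * pi * r^2))
Compute 4 * pi * r^2 = 4 * pi * 8.4^2 = 886.6831
Compute Q / denom = 4 / 886.6831 = 0.00451119
Compute 10 * log10(0.00451119) = -23.4571
SPL = 88.6 + (-23.4571) = 65.14

65.14 dB


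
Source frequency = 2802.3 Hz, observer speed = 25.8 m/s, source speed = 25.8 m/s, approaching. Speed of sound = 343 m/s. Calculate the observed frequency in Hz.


Given values:
  f_s = 2802.3 Hz, v_o = 25.8 m/s, v_s = 25.8 m/s
  Direction: approaching
Formula: f_o = f_s * (c + v_o) / (c - v_s)
Numerator: c + v_o = 343 + 25.8 = 368.8
Denominator: c - v_s = 343 - 25.8 = 317.2
f_o = 2802.3 * 368.8 / 317.2 = 3258.16

3258.16 Hz


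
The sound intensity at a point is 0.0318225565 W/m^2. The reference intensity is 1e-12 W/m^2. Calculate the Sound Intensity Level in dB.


Given values:
  I = 0.0318225565 W/m^2
  I_ref = 1e-12 W/m^2
Formula: SIL = 10 * log10(I / I_ref)
Compute ratio: I / I_ref = 31822556500
Compute log10: log10(31822556500) = 10.502735
Multiply: SIL = 10 * 10.502735 = 105.03

105.03 dB


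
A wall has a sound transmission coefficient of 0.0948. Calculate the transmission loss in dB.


Given values:
  tau = 0.0948
Formula: TL = 10 * log10(1 / tau)
Compute 1 / tau = 1 / 0.0948 = 10.5485
Compute log10(10.5485) = 1.023191
TL = 10 * 1.023191 = 10.23

10.23 dB


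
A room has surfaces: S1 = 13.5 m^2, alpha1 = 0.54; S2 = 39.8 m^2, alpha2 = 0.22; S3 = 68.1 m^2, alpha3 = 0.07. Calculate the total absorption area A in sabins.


Given surfaces:
  Surface 1: 13.5 * 0.54 = 7.29
  Surface 2: 39.8 * 0.22 = 8.756
  Surface 3: 68.1 * 0.07 = 4.767
Formula: A = sum(Si * alpha_i)
A = 7.29 + 8.756 + 4.767
A = 20.81

20.81 sabins


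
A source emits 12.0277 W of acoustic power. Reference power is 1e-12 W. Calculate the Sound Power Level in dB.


Given values:
  W = 12.0277 W
  W_ref = 1e-12 W
Formula: SWL = 10 * log10(W / W_ref)
Compute ratio: W / W_ref = 12027700000000
Compute log10: log10(12027700000000) = 13.080183
Multiply: SWL = 10 * 13.080183 = 130.8

130.8 dB


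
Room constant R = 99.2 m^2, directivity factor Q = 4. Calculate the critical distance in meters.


Given values:
  R = 99.2 m^2, Q = 4
Formula: d_c = 0.141 * sqrt(Q * R)
Compute Q * R = 4 * 99.2 = 396.8
Compute sqrt(396.8) = 19.9198
d_c = 0.141 * 19.9198 = 2.809

2.809 m


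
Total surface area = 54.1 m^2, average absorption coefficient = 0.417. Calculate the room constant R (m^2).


Given values:
  S = 54.1 m^2, alpha = 0.417
Formula: R = S * alpha / (1 - alpha)
Numerator: 54.1 * 0.417 = 22.5597
Denominator: 1 - 0.417 = 0.583
R = 22.5597 / 0.583 = 38.7

38.7 m^2


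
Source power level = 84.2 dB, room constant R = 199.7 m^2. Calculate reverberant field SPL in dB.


Given values:
  Lw = 84.2 dB, R = 199.7 m^2
Formula: SPL = Lw + 10 * log10(4 / R)
Compute 4 / R = 4 / 199.7 = 0.02003
Compute 10 * log10(0.02003) = -16.9832
SPL = 84.2 + (-16.9832) = 67.22

67.22 dB


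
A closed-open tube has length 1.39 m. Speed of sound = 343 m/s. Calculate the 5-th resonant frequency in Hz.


Given values:
  Tube type: closed-open, L = 1.39 m, c = 343 m/s, n = 5
Formula: f_n = (2n - 1) * c / (4 * L)
Compute 2n - 1 = 2*5 - 1 = 9
Compute 4 * L = 4 * 1.39 = 5.56
f = 9 * 343 / 5.56
f = 555.22

555.22 Hz


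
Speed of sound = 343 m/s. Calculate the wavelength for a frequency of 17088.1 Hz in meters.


Given values:
  c = 343 m/s, f = 17088.1 Hz
Formula: lambda = c / f
lambda = 343 / 17088.1
lambda = 0.0201

0.0201 m


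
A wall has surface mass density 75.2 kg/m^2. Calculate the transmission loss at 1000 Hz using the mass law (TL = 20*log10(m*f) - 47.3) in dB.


Given values:
  m = 75.2 kg/m^2, f = 1000 Hz
Formula: TL = 20 * log10(m * f) - 47.3
Compute m * f = 75.2 * 1000 = 75200.0
Compute log10(75200.0) = 4.876218
Compute 20 * 4.876218 = 97.5244
TL = 97.5244 - 47.3 = 50.22

50.22 dB


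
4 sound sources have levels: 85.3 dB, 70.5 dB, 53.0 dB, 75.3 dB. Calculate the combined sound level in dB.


Formula: L_total = 10 * log10( sum(10^(Li/10)) )
  Source 1: 10^(85.3/10) = 338844156.1392
  Source 2: 10^(70.5/10) = 11220184.543
  Source 3: 10^(53.0/10) = 199526.2315
  Source 4: 10^(75.3/10) = 33884415.6139
Sum of linear values = 384148282.5276
L_total = 10 * log10(384148282.5276) = 85.84

85.84 dB


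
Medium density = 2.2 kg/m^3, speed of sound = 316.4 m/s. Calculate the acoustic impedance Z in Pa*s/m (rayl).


Given values:
  rho = 2.2 kg/m^3
  c = 316.4 m/s
Formula: Z = rho * c
Z = 2.2 * 316.4
Z = 696.08

696.08 rayl


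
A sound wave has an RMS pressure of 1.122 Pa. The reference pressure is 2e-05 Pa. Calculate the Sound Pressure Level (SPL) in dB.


Given values:
  p = 1.122 Pa
  p_ref = 2e-05 Pa
Formula: SPL = 20 * log10(p / p_ref)
Compute ratio: p / p_ref = 1.122 / 2e-05 = 56100
Compute log10: log10(56100) = 4.748963
Multiply: SPL = 20 * 4.748963 = 94.98

94.98 dB


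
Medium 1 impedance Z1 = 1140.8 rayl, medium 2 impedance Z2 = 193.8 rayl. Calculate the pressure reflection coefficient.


Given values:
  Z1 = 1140.8 rayl, Z2 = 193.8 rayl
Formula: R = (Z2 - Z1) / (Z2 + Z1)
Numerator: Z2 - Z1 = 193.8 - 1140.8 = -947.0
Denominator: Z2 + Z1 = 193.8 + 1140.8 = 1334.6
R = -947.0 / 1334.6 = -0.7096

-0.7096


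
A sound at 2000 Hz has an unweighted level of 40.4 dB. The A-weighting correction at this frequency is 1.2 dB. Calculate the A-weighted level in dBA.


Given values:
  SPL = 40.4 dB
  A-weighting at 2000 Hz = 1.2 dB
Formula: L_A = SPL + A_weight
L_A = 40.4 + (1.2)
L_A = 41.6

41.6 dBA


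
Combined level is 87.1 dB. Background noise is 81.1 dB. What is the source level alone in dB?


Given values:
  L_total = 87.1 dB, L_bg = 81.1 dB
Formula: L_source = 10 * log10(10^(L_total/10) - 10^(L_bg/10))
Convert to linear:
  10^(87.1/10) = 512861383.9914
  10^(81.1/10) = 128824955.1693
Difference: 512861383.9914 - 128824955.1693 = 384036428.8221
L_source = 10 * log10(384036428.8221) = 85.84

85.84 dB


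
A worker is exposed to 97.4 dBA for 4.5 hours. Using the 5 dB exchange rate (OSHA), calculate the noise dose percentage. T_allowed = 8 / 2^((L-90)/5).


Given values:
  L = 97.4 dBA, T = 4.5 hours
Formula: T_allowed = 8 / 2^((L - 90) / 5)
Compute exponent: (97.4 - 90) / 5 = 1.48
Compute 2^(1.48) = 2.789487
T_allowed = 8 / 2.789487 = 2.867911 hours
Dose = (T / T_allowed) * 100
Dose = (4.5 / 2.867911) * 100 = 156.91

156.91 %


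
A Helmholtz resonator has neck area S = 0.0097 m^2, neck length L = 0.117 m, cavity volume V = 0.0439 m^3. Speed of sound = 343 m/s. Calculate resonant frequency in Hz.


Given values:
  S = 0.0097 m^2, L = 0.117 m, V = 0.0439 m^3, c = 343 m/s
Formula: f = (c / (2*pi)) * sqrt(S / (V * L))
Compute V * L = 0.0439 * 0.117 = 0.0051363
Compute S / (V * L) = 0.0097 / 0.0051363 = 1.8885
Compute sqrt(1.8885) = 1.374227
Compute c / (2*pi) = 343 / 6.283185 = 54.590148
f = 54.590148 * 1.374227 = 75.02

75.02 Hz


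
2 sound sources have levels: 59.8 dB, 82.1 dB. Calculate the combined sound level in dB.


Formula: L_total = 10 * log10( sum(10^(Li/10)) )
  Source 1: 10^(59.8/10) = 954992.586
  Source 2: 10^(82.1/10) = 162181009.7359
Sum of linear values = 163136002.3219
L_total = 10 * log10(163136002.3219) = 82.13

82.13 dB


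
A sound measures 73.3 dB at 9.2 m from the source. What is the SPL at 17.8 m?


Given values:
  SPL1 = 73.3 dB, r1 = 9.2 m, r2 = 17.8 m
Formula: SPL2 = SPL1 - 20 * log10(r2 / r1)
Compute ratio: r2 / r1 = 17.8 / 9.2 = 1.9348
Compute log10: log10(1.9348) = 0.286636
Compute drop: 20 * 0.286636 = 5.7327
SPL2 = 73.3 - 5.7327 = 67.57

67.57 dB


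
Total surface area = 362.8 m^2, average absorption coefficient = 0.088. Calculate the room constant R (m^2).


Given values:
  S = 362.8 m^2, alpha = 0.088
Formula: R = S * alpha / (1 - alpha)
Numerator: 362.8 * 0.088 = 31.9264
Denominator: 1 - 0.088 = 0.912
R = 31.9264 / 0.912 = 35.01

35.01 m^2


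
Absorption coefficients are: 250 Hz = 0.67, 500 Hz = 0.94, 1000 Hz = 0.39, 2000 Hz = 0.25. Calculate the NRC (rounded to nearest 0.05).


Given values:
  a_250 = 0.67, a_500 = 0.94
  a_1000 = 0.39, a_2000 = 0.25
Formula: NRC = (a250 + a500 + a1000 + a2000) / 4
Sum = 0.67 + 0.94 + 0.39 + 0.25 = 2.25
NRC = 2.25 / 4 = 0.5625
Rounded to nearest 0.05: 0.55

0.55


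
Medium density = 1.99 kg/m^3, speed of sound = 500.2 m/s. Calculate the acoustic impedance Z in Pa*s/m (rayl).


Given values:
  rho = 1.99 kg/m^3
  c = 500.2 m/s
Formula: Z = rho * c
Z = 1.99 * 500.2
Z = 995.4

995.4 rayl


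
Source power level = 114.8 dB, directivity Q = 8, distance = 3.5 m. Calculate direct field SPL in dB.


Given values:
  Lw = 114.8 dB, Q = 8, r = 3.5 m
Formula: SPL = Lw + 10 * log10(Q / (4 * pi * r^2))
Compute 4 * pi * r^2 = 4 * pi * 3.5^2 = 153.938
Compute Q / denom = 8 / 153.938 = 0.05196897
Compute 10 * log10(0.05196897) = -12.8426
SPL = 114.8 + (-12.8426) = 101.96

101.96 dB


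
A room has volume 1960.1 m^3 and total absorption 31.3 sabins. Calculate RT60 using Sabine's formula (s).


Given values:
  V = 1960.1 m^3
  A = 31.3 sabins
Formula: RT60 = 0.161 * V / A
Numerator: 0.161 * 1960.1 = 315.5761
RT60 = 315.5761 / 31.3 = 10.082

10.082 s


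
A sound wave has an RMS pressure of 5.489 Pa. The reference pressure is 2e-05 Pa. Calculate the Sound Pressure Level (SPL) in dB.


Given values:
  p = 5.489 Pa
  p_ref = 2e-05 Pa
Formula: SPL = 20 * log10(p / p_ref)
Compute ratio: p / p_ref = 5.489 / 2e-05 = 274450
Compute log10: log10(274450) = 5.438463
Multiply: SPL = 20 * 5.438463 = 108.77

108.77 dB


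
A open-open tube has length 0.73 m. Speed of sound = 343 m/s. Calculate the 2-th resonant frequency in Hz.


Given values:
  Tube type: open-open, L = 0.73 m, c = 343 m/s, n = 2
Formula: f_n = n * c / (2 * L)
Compute 2 * L = 2 * 0.73 = 1.46
f = 2 * 343 / 1.46
f = 469.86

469.86 Hz


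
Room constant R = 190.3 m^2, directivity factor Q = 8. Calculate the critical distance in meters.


Given values:
  R = 190.3 m^2, Q = 8
Formula: d_c = 0.141 * sqrt(Q * R)
Compute Q * R = 8 * 190.3 = 1522.4
Compute sqrt(1522.4) = 39.0179
d_c = 0.141 * 39.0179 = 5.502

5.502 m


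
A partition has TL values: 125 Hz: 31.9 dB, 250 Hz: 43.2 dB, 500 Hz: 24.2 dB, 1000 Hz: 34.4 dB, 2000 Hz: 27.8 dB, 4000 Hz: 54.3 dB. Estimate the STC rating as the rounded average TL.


Given TL values at each frequency:
  125 Hz: 31.9 dB
  250 Hz: 43.2 dB
  500 Hz: 24.2 dB
  1000 Hz: 34.4 dB
  2000 Hz: 27.8 dB
  4000 Hz: 54.3 dB
Formula: STC ~ round(average of TL values)
Sum = 31.9 + 43.2 + 24.2 + 34.4 + 27.8 + 54.3 = 215.8
Average = 215.8 / 6 = 35.97
Rounded: 36

36


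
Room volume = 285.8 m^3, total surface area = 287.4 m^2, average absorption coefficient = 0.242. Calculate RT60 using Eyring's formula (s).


Given values:
  V = 285.8 m^3, S = 287.4 m^2, alpha = 0.242
Formula: RT60 = 0.161 * V / (-S * ln(1 - alpha))
Compute ln(1 - 0.242) = ln(0.758) = -0.277072
Denominator: -287.4 * -0.277072 = 79.6305
Numerator: 0.161 * 285.8 = 46.0138
RT60 = 46.0138 / 79.6305 = 0.578

0.578 s


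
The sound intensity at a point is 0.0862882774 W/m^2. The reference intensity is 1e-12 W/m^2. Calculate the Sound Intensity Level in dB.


Given values:
  I = 0.0862882774 W/m^2
  I_ref = 1e-12 W/m^2
Formula: SIL = 10 * log10(I / I_ref)
Compute ratio: I / I_ref = 86288277400
Compute log10: log10(86288277400) = 10.935952
Multiply: SIL = 10 * 10.935952 = 109.36

109.36 dB


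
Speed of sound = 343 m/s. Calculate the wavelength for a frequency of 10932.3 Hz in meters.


Given values:
  c = 343 m/s, f = 10932.3 Hz
Formula: lambda = c / f
lambda = 343 / 10932.3
lambda = 0.0314

0.0314 m


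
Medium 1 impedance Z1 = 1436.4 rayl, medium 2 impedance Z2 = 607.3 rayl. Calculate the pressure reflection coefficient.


Given values:
  Z1 = 1436.4 rayl, Z2 = 607.3 rayl
Formula: R = (Z2 - Z1) / (Z2 + Z1)
Numerator: Z2 - Z1 = 607.3 - 1436.4 = -829.1
Denominator: Z2 + Z1 = 607.3 + 1436.4 = 2043.7
R = -829.1 / 2043.7 = -0.4057

-0.4057


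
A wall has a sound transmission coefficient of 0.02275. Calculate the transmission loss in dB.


Given values:
  tau = 0.02275
Formula: TL = 10 * log10(1 / tau)
Compute 1 / tau = 1 / 0.02275 = 43.956
Compute log10(43.956) = 1.643018
TL = 10 * 1.643018 = 16.43

16.43 dB


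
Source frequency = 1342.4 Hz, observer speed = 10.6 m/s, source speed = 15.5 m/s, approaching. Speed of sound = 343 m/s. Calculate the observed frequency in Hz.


Given values:
  f_s = 1342.4 Hz, v_o = 10.6 m/s, v_s = 15.5 m/s
  Direction: approaching
Formula: f_o = f_s * (c + v_o) / (c - v_s)
Numerator: c + v_o = 343 + 10.6 = 353.6
Denominator: c - v_s = 343 - 15.5 = 327.5
f_o = 1342.4 * 353.6 / 327.5 = 1449.38

1449.38 Hz


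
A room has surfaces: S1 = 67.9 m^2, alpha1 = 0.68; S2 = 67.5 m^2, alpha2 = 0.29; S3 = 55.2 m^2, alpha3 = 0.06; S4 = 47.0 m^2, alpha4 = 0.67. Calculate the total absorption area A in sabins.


Given surfaces:
  Surface 1: 67.9 * 0.68 = 46.172
  Surface 2: 67.5 * 0.29 = 19.575
  Surface 3: 55.2 * 0.06 = 3.312
  Surface 4: 47.0 * 0.67 = 31.49
Formula: A = sum(Si * alpha_i)
A = 46.172 + 19.575 + 3.312 + 31.49
A = 100.55

100.55 sabins


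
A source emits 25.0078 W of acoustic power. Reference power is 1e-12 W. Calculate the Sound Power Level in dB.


Given values:
  W = 25.0078 W
  W_ref = 1e-12 W
Formula: SWL = 10 * log10(W / W_ref)
Compute ratio: W / W_ref = 25007800000000
Compute log10: log10(25007800000000) = 13.398075
Multiply: SWL = 10 * 13.398075 = 133.98

133.98 dB


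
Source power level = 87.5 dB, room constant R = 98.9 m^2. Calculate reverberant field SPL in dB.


Given values:
  Lw = 87.5 dB, R = 98.9 m^2
Formula: SPL = Lw + 10 * log10(4 / R)
Compute 4 / R = 4 / 98.9 = 0.040445
Compute 10 * log10(0.040445) = -13.9314
SPL = 87.5 + (-13.9314) = 73.57

73.57 dB


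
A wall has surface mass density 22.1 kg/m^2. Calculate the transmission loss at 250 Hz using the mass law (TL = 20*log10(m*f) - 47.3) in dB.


Given values:
  m = 22.1 kg/m^2, f = 250 Hz
Formula: TL = 20 * log10(m * f) - 47.3
Compute m * f = 22.1 * 250 = 5525.0
Compute log10(5525.0) = 3.742332
Compute 20 * 3.742332 = 74.8466
TL = 74.8466 - 47.3 = 27.55

27.55 dB


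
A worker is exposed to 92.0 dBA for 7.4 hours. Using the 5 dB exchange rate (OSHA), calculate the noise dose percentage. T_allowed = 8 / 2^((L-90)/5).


Given values:
  L = 92.0 dBA, T = 7.4 hours
Formula: T_allowed = 8 / 2^((L - 90) / 5)
Compute exponent: (92.0 - 90) / 5 = 0.4
Compute 2^(0.4) = 1.319508
T_allowed = 8 / 1.319508 = 6.062866 hours
Dose = (T / T_allowed) * 100
Dose = (7.4 / 6.062866) * 100 = 122.05

122.05 %


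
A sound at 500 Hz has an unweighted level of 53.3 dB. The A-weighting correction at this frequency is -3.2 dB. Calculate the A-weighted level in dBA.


Given values:
  SPL = 53.3 dB
  A-weighting at 500 Hz = -3.2 dB
Formula: L_A = SPL + A_weight
L_A = 53.3 + (-3.2)
L_A = 50.1

50.1 dBA


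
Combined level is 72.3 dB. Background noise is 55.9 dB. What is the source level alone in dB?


Given values:
  L_total = 72.3 dB, L_bg = 55.9 dB
Formula: L_source = 10 * log10(10^(L_total/10) - 10^(L_bg/10))
Convert to linear:
  10^(72.3/10) = 16982436.5246
  10^(55.9/10) = 389045.145
Difference: 16982436.5246 - 389045.145 = 16593391.3796
L_source = 10 * log10(16593391.3796) = 72.2

72.2 dB


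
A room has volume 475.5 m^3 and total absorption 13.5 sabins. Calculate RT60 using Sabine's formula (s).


Given values:
  V = 475.5 m^3
  A = 13.5 sabins
Formula: RT60 = 0.161 * V / A
Numerator: 0.161 * 475.5 = 76.5555
RT60 = 76.5555 / 13.5 = 5.671

5.671 s


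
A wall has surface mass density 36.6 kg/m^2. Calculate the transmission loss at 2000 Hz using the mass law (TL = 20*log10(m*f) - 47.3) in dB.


Given values:
  m = 36.6 kg/m^2, f = 2000 Hz
Formula: TL = 20 * log10(m * f) - 47.3
Compute m * f = 36.6 * 2000 = 73200.0
Compute log10(73200.0) = 4.864511
Compute 20 * 4.864511 = 97.2902
TL = 97.2902 - 47.3 = 49.99

49.99 dB


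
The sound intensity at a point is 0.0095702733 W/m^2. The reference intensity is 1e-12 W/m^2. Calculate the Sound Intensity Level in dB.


Given values:
  I = 0.0095702733 W/m^2
  I_ref = 1e-12 W/m^2
Formula: SIL = 10 * log10(I / I_ref)
Compute ratio: I / I_ref = 9570273300
Compute log10: log10(9570273300) = 9.980924
Multiply: SIL = 10 * 9.980924 = 99.81

99.81 dB


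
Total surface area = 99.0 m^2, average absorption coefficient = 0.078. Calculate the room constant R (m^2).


Given values:
  S = 99.0 m^2, alpha = 0.078
Formula: R = S * alpha / (1 - alpha)
Numerator: 99.0 * 0.078 = 7.722
Denominator: 1 - 0.078 = 0.922
R = 7.722 / 0.922 = 8.38

8.38 m^2


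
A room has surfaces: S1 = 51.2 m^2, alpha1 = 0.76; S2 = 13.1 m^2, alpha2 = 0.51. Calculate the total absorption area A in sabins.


Given surfaces:
  Surface 1: 51.2 * 0.76 = 38.912
  Surface 2: 13.1 * 0.51 = 6.681
Formula: A = sum(Si * alpha_i)
A = 38.912 + 6.681
A = 45.59

45.59 sabins


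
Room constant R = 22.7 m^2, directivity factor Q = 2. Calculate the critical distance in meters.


Given values:
  R = 22.7 m^2, Q = 2
Formula: d_c = 0.141 * sqrt(Q * R)
Compute Q * R = 2 * 22.7 = 45.4
Compute sqrt(45.4) = 6.738
d_c = 0.141 * 6.738 = 0.95

0.95 m


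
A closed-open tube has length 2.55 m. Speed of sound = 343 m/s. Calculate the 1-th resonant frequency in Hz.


Given values:
  Tube type: closed-open, L = 2.55 m, c = 343 m/s, n = 1
Formula: f_n = (2n - 1) * c / (4 * L)
Compute 2n - 1 = 2*1 - 1 = 1
Compute 4 * L = 4 * 2.55 = 10.2
f = 1 * 343 / 10.2
f = 33.63

33.63 Hz


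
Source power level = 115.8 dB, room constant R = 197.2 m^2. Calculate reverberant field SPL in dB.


Given values:
  Lw = 115.8 dB, R = 197.2 m^2
Formula: SPL = Lw + 10 * log10(4 / R)
Compute 4 / R = 4 / 197.2 = 0.020284
Compute 10 * log10(0.020284) = -16.9285
SPL = 115.8 + (-16.9285) = 98.87

98.87 dB


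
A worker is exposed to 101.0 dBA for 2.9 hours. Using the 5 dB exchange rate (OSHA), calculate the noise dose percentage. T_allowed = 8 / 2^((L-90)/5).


Given values:
  L = 101.0 dBA, T = 2.9 hours
Formula: T_allowed = 8 / 2^((L - 90) / 5)
Compute exponent: (101.0 - 90) / 5 = 2.2
Compute 2^(2.2) = 4.594793
T_allowed = 8 / 4.594793 = 1.741101 hours
Dose = (T / T_allowed) * 100
Dose = (2.9 / 1.741101) * 100 = 166.56

166.56 %


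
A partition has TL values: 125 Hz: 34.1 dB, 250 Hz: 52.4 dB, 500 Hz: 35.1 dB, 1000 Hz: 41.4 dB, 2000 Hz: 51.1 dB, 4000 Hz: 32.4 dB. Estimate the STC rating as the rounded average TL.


Given TL values at each frequency:
  125 Hz: 34.1 dB
  250 Hz: 52.4 dB
  500 Hz: 35.1 dB
  1000 Hz: 41.4 dB
  2000 Hz: 51.1 dB
  4000 Hz: 32.4 dB
Formula: STC ~ round(average of TL values)
Sum = 34.1 + 52.4 + 35.1 + 41.4 + 51.1 + 32.4 = 246.5
Average = 246.5 / 6 = 41.08
Rounded: 41

41


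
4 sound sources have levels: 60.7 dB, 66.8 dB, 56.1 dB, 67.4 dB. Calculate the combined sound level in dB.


Formula: L_total = 10 * log10( sum(10^(Li/10)) )
  Source 1: 10^(60.7/10) = 1174897.5549
  Source 2: 10^(66.8/10) = 4786300.9232
  Source 3: 10^(56.1/10) = 407380.2778
  Source 4: 10^(67.4/10) = 5495408.7386
Sum of linear values = 11863987.4945
L_total = 10 * log10(11863987.4945) = 70.74

70.74 dB


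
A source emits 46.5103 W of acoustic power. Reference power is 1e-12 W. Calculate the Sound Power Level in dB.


Given values:
  W = 46.5103 W
  W_ref = 1e-12 W
Formula: SWL = 10 * log10(W / W_ref)
Compute ratio: W / W_ref = 46510300000000
Compute log10: log10(46510300000000) = 13.667549
Multiply: SWL = 10 * 13.667549 = 136.68

136.68 dB


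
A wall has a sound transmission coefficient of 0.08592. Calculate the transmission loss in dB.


Given values:
  tau = 0.08592
Formula: TL = 10 * log10(1 / tau)
Compute 1 / tau = 1 / 0.08592 = 11.6387
Compute log10(11.6387) = 1.065904
TL = 10 * 1.065904 = 10.66

10.66 dB


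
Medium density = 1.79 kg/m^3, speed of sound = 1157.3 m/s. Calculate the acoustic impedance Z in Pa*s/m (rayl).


Given values:
  rho = 1.79 kg/m^3
  c = 1157.3 m/s
Formula: Z = rho * c
Z = 1.79 * 1157.3
Z = 2071.57

2071.57 rayl
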